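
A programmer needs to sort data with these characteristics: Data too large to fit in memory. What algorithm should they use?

Best choice: External merge sort
Reason: Minimizes disk I/O by sequential reads/writes


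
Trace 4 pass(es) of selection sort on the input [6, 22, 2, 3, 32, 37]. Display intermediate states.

Pass 1: Select minimum 2 at index 2, swap -> [2, 22, 6, 3, 32, 37]
Pass 2: Select minimum 3 at index 3, swap -> [2, 3, 6, 22, 32, 37]
Pass 3: Select minimum 6 at index 2, swap -> [2, 3, 6, 22, 32, 37]
Pass 4: Select minimum 22 at index 3, swap -> [2, 3, 6, 22, 32, 37]


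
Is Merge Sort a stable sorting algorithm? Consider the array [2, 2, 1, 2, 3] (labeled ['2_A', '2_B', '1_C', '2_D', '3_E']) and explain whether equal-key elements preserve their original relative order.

Trace Merge Sort on the labeled array (the key is the number; the letter only tracks identity):
  Merge [2_A] + [2_B] -> [2_A, 2_B]
  Merge [2_D] + [3_E] -> [2_D, 3_E]
  Merge [1_C] + [2_D, 3_E] -> [1_C, 2_D, 3_E]
  Merge [2_A, 2_B] + [1_C, 2_D, 3_E] -> [1_C, 2_A, 2_B, 2_D, 3_E]
Final order: [1_C, 2_A, 2_B, 2_D, 3_E]
Equal keys:
  value 2: originally 2_A, 2_B, 2_D; after sorting 2_A, 2_B, 2_D -> order preserved
All equal keys kept their original relative order. Merge Sort is stable: when the heads of the two halves are equal the merge takes from the left half first.
Answer: Stable


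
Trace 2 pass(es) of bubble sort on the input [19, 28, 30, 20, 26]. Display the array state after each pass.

After pass 1: [19, 28, 20, 26, 30] (2 swaps)
After pass 2: [19, 20, 26, 28, 30] (2 swaps)
Total swaps: 4


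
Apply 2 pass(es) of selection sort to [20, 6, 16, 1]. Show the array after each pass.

Pass 1: Select minimum 1 at index 3, swap -> [1, 6, 16, 20]
Pass 2: Select minimum 6 at index 1, swap -> [1, 6, 16, 20]


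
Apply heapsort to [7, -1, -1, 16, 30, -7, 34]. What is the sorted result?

Build heap: [34, 30, 7, 16, -1, -7, -1]
Extract 34: [30, 16, 7, -1, -1, -7, 34]
Extract 30: [16, -1, 7, -7, -1, 30, 34]
Extract 16: [7, -1, -1, -7, 16, 30, 34]
Extract 7: [-1, -7, -1, 7, 16, 30, 34]
Extract -1: [-1, -7, -1, 7, 16, 30, 34]
Extract -1: [-7, -1, -1, 7, 16, 30, 34]


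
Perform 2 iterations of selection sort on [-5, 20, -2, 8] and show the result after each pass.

Pass 1: Select minimum -5 at index 0, swap -> [-5, 20, -2, 8]
Pass 2: Select minimum -2 at index 2, swap -> [-5, -2, 20, 8]


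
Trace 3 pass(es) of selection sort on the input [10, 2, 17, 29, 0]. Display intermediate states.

Pass 1: Select minimum 0 at index 4, swap -> [0, 2, 17, 29, 10]
Pass 2: Select minimum 2 at index 1, swap -> [0, 2, 17, 29, 10]
Pass 3: Select minimum 10 at index 4, swap -> [0, 2, 10, 29, 17]


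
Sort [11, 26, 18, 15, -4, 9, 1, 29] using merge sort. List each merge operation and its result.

Divide and conquer:
  Merge [11] + [26] -> [11, 26]
  Merge [18] + [15] -> [15, 18]
  Merge [11, 26] + [15, 18] -> [11, 15, 18, 26]
  Merge [-4] + [9] -> [-4, 9]
  Merge [1] + [29] -> [1, 29]
  Merge [-4, 9] + [1, 29] -> [-4, 1, 9, 29]
  Merge [11, 15, 18, 26] + [-4, 1, 9, 29] -> [-4, 1, 9, 11, 15, 18, 26, 29]


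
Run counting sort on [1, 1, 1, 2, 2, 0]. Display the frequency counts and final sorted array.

Count array: [1, 3, 2]
(count[i] = number of elements equal to i)
Cumulative count: [1, 4, 6]
Sorted: [0, 1, 1, 1, 2, 2]


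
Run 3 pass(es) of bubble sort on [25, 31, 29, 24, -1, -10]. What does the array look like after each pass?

After pass 1: [25, 29, 24, -1, -10, 31] (4 swaps)
After pass 2: [25, 24, -1, -10, 29, 31] (3 swaps)
After pass 3: [24, -1, -10, 25, 29, 31] (3 swaps)
Total swaps: 10


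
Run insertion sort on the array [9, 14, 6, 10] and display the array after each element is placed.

First element 9 is already 'sorted'
Insert 14: shifted 0 elements -> [9, 14, 6, 10]
Insert 6: shifted 2 elements -> [6, 9, 14, 10]
Insert 10: shifted 1 elements -> [6, 9, 10, 14]


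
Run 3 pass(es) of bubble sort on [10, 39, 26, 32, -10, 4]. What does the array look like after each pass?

After pass 1: [10, 26, 32, -10, 4, 39] (4 swaps)
After pass 2: [10, 26, -10, 4, 32, 39] (2 swaps)
After pass 3: [10, -10, 4, 26, 32, 39] (2 swaps)
Total swaps: 8


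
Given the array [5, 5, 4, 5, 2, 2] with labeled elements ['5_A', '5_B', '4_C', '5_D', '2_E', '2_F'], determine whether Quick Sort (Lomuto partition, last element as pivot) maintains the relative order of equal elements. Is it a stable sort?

Trace Quick Sort on the labeled array (the key is the number; the letter only tracks identity):
  Partition indices 0..5 around pivot 2_F -> [2_E, 2_F, 4_C, 5_D, 5_A, 5_B]
  Partition indices 2..5 around pivot 5_B -> [2_E, 2_F, 4_C, 5_D, 5_A, 5_B]
  Partition indices 2..4 around pivot 5_A -> [2_E, 2_F, 4_C, 5_D, 5_A, 5_B]
  Partition indices 2..3 around pivot 5_D -> [2_E, 2_F, 4_C, 5_D, 5_A, 5_B]
Final order: [2_E, 2_F, 4_C, 5_D, 5_A, 5_B]
Equal keys:
  value 2: originally 2_E, 2_F; after sorting 2_E, 2_F -> order preserved
  value 5: originally 5_A, 5_B, 5_D; after sorting 5_D, 5_A, 5_B -> order changed
Equal keys were reordered, so Quick Sort is not stable: partition swaps elements across long distances and can reorder equal keys. (One such input is enough; an unstable sort may happen to preserve order on other inputs, but it gives no guarantee.)
Answer: Not stable


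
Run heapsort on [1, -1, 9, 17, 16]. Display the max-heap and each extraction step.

Build heap: [17, 16, 9, -1, 1]
Extract 17: [16, 1, 9, -1, 17]
Extract 16: [9, 1, -1, 16, 17]
Extract 9: [1, -1, 9, 16, 17]
Extract 1: [-1, 1, 9, 16, 17]


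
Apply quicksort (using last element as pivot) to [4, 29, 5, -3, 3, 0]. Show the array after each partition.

Partition 1: pivot=0 at index 1 -> [-3, 0, 5, 4, 3, 29]
Partition 2: pivot=29 at index 5 -> [-3, 0, 5, 4, 3, 29]
Partition 3: pivot=3 at index 2 -> [-3, 0, 3, 4, 5, 29]
Partition 4: pivot=5 at index 4 -> [-3, 0, 3, 4, 5, 29]


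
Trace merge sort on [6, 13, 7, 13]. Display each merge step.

Divide and conquer:
  Merge [6] + [13] -> [6, 13]
  Merge [7] + [13] -> [7, 13]
  Merge [6, 13] + [7, 13] -> [6, 7, 13, 13]


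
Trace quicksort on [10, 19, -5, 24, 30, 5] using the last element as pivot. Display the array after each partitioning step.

Partition 1: pivot=5 at index 1 -> [-5, 5, 10, 24, 30, 19]
Partition 2: pivot=19 at index 3 -> [-5, 5, 10, 19, 30, 24]
Partition 3: pivot=24 at index 4 -> [-5, 5, 10, 19, 24, 30]


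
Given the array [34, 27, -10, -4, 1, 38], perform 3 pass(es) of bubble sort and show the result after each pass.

After pass 1: [27, -10, -4, 1, 34, 38] (4 swaps)
After pass 2: [-10, -4, 1, 27, 34, 38] (3 swaps)
After pass 3: [-10, -4, 1, 27, 34, 38] (0 swaps)
Total swaps: 7


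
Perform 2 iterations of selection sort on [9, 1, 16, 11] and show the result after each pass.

Pass 1: Select minimum 1 at index 1, swap -> [1, 9, 16, 11]
Pass 2: Select minimum 9 at index 1, swap -> [1, 9, 16, 11]


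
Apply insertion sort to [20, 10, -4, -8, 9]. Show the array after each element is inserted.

First element 20 is already 'sorted'
Insert 10: shifted 1 elements -> [10, 20, -4, -8, 9]
Insert -4: shifted 2 elements -> [-4, 10, 20, -8, 9]
Insert -8: shifted 3 elements -> [-8, -4, 10, 20, 9]
Insert 9: shifted 2 elements -> [-8, -4, 9, 10, 20]


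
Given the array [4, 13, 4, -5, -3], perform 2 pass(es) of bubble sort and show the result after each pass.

After pass 1: [4, 4, -5, -3, 13] (3 swaps)
After pass 2: [4, -5, -3, 4, 13] (2 swaps)
Total swaps: 5


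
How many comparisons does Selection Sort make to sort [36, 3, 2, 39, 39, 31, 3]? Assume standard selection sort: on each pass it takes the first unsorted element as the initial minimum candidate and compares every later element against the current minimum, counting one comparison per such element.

Pass 1: scan indices 1..6 for the minimum = 6 comparison(s); min is 2, place at index 0 -> [2, 3, 36, 39, 39, 31, 3]
Pass 2: scan indices 2..6 for the minimum = 5 comparison(s); min is 3, place at index 1 -> [2, 3, 36, 39, 39, 31, 3]
Pass 3: scan indices 3..6 for the minimum = 4 comparison(s); min is 3, place at index 2 -> [2, 3, 3, 39, 39, 31, 36]
Pass 4: scan indices 4..6 for the minimum = 3 comparison(s); min is 31, place at index 3 -> [2, 3, 3, 31, 39, 39, 36]
Pass 5: scan indices 5..6 for the minimum = 2 comparison(s); min is 36, place at index 4 -> [2, 3, 3, 31, 36, 39, 39]
Pass 6: scan indices 6..6 for the minimum = 1 comparison(s); min is 39, place at index 5 -> [2, 3, 3, 31, 36, 39, 39]
Selection sort always scans the whole unsorted suffix, so the count is (n-1) + (n-2) + ... + 1 = n(n-1)/2 = 7*6/2 = 21 regardless of the input order.
Total comparisons: 6 + 5 + 4 + 3 + 2 + 1 = 21


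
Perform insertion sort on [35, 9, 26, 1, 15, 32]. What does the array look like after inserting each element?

First element 35 is already 'sorted'
Insert 9: shifted 1 elements -> [9, 35, 26, 1, 15, 32]
Insert 26: shifted 1 elements -> [9, 26, 35, 1, 15, 32]
Insert 1: shifted 3 elements -> [1, 9, 26, 35, 15, 32]
Insert 15: shifted 2 elements -> [1, 9, 15, 26, 35, 32]
Insert 32: shifted 1 elements -> [1, 9, 15, 26, 32, 35]


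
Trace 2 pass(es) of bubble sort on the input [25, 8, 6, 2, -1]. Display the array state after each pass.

After pass 1: [8, 6, 2, -1, 25] (4 swaps)
After pass 2: [6, 2, -1, 8, 25] (3 swaps)
Total swaps: 7


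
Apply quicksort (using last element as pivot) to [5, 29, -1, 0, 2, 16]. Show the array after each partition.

Partition 1: pivot=16 at index 4 -> [5, -1, 0, 2, 16, 29]
Partition 2: pivot=2 at index 2 -> [-1, 0, 2, 5, 16, 29]
Partition 3: pivot=0 at index 1 -> [-1, 0, 2, 5, 16, 29]


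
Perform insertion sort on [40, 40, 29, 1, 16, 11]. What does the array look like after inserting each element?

First element 40 is already 'sorted'
Insert 40: shifted 0 elements -> [40, 40, 29, 1, 16, 11]
Insert 29: shifted 2 elements -> [29, 40, 40, 1, 16, 11]
Insert 1: shifted 3 elements -> [1, 29, 40, 40, 16, 11]
Insert 16: shifted 3 elements -> [1, 16, 29, 40, 40, 11]
Insert 11: shifted 4 elements -> [1, 11, 16, 29, 40, 40]


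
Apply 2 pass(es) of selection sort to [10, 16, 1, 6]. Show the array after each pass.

Pass 1: Select minimum 1 at index 2, swap -> [1, 16, 10, 6]
Pass 2: Select minimum 6 at index 3, swap -> [1, 6, 10, 16]


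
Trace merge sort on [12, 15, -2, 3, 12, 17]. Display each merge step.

Divide and conquer:
  Merge [15] + [-2] -> [-2, 15]
  Merge [12] + [-2, 15] -> [-2, 12, 15]
  Merge [12] + [17] -> [12, 17]
  Merge [3] + [12, 17] -> [3, 12, 17]
  Merge [-2, 12, 15] + [3, 12, 17] -> [-2, 3, 12, 12, 15, 17]


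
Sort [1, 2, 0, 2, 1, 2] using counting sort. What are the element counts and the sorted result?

Count array: [1, 2, 3]
(count[i] = number of elements equal to i)
Cumulative count: [1, 3, 6]
Sorted: [0, 1, 1, 2, 2, 2]


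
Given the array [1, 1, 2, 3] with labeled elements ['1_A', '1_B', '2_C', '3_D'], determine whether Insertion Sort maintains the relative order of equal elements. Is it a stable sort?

Trace Insertion Sort on the labeled array (the key is the number; the letter only tracks identity):
  Insert 1_B at index 1: [1_A, 1_B, 2_C, 3_D]
  Insert 2_C at index 2: [1_A, 1_B, 2_C, 3_D]
  Insert 3_D at index 3: [1_A, 1_B, 2_C, 3_D]
Final order: [1_A, 1_B, 2_C, 3_D]
Equal keys:
  value 1: originally 1_A, 1_B; after sorting 1_A, 1_B -> order preserved
All equal keys kept their original relative order. Insertion Sort is stable: elements are shifted only while they are strictly greater than the key, so a key is inserted after any equal elements already placed.
Answer: Stable


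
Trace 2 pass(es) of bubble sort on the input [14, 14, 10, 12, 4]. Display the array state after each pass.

After pass 1: [14, 10, 12, 4, 14] (3 swaps)
After pass 2: [10, 12, 4, 14, 14] (3 swaps)
Total swaps: 6


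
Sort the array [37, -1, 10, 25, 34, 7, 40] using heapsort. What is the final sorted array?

Build heap: [40, 34, 37, 25, -1, 7, 10]
Extract 40: [37, 34, 10, 25, -1, 7, 40]
Extract 37: [34, 25, 10, 7, -1, 37, 40]
Extract 34: [25, 7, 10, -1, 34, 37, 40]
Extract 25: [10, 7, -1, 25, 34, 37, 40]
Extract 10: [7, -1, 10, 25, 34, 37, 40]
Extract 7: [-1, 7, 10, 25, 34, 37, 40]


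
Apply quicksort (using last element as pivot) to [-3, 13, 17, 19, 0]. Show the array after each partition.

Partition 1: pivot=0 at index 1 -> [-3, 0, 17, 19, 13]
Partition 2: pivot=13 at index 2 -> [-3, 0, 13, 19, 17]
Partition 3: pivot=17 at index 3 -> [-3, 0, 13, 17, 19]


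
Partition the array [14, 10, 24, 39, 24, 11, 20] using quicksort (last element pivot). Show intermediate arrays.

Partition 1: pivot=20 at index 3 -> [14, 10, 11, 20, 24, 24, 39]
Partition 2: pivot=11 at index 1 -> [10, 11, 14, 20, 24, 24, 39]
Partition 3: pivot=39 at index 6 -> [10, 11, 14, 20, 24, 24, 39]
Partition 4: pivot=24 at index 5 -> [10, 11, 14, 20, 24, 24, 39]


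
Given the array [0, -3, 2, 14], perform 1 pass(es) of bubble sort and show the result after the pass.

After pass 1: [-3, 0, 2, 14] (1 swaps)
Total swaps: 1


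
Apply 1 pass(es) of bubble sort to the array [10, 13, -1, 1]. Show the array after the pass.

After pass 1: [10, -1, 1, 13] (2 swaps)
Total swaps: 2


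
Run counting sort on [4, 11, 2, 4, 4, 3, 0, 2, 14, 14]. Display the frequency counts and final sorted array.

Count array: [1, 0, 2, 1, 3, 0, 0, 0, 0, 0, 0, 1, 0, 0, 2]
(count[i] = number of elements equal to i)
Cumulative count: [1, 1, 3, 4, 7, 7, 7, 7, 7, 7, 7, 8, 8, 8, 10]
Sorted: [0, 2, 2, 3, 4, 4, 4, 11, 14, 14]


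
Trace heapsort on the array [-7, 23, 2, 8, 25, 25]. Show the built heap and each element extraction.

Build heap: [25, 23, 25, 8, -7, 2]
Extract 25: [25, 23, 2, 8, -7, 25]
Extract 25: [23, 8, 2, -7, 25, 25]
Extract 23: [8, -7, 2, 23, 25, 25]
Extract 8: [2, -7, 8, 23, 25, 25]
Extract 2: [-7, 2, 8, 23, 25, 25]


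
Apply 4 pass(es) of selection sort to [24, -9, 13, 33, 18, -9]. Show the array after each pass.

Pass 1: Select minimum -9 at index 1, swap -> [-9, 24, 13, 33, 18, -9]
Pass 2: Select minimum -9 at index 5, swap -> [-9, -9, 13, 33, 18, 24]
Pass 3: Select minimum 13 at index 2, swap -> [-9, -9, 13, 33, 18, 24]
Pass 4: Select minimum 18 at index 4, swap -> [-9, -9, 13, 18, 33, 24]


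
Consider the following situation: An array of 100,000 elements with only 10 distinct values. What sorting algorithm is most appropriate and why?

Best choice: 3-way quicksort or Counting sort
Reason: 3-way (Dutch national flag) partitioning groups every copy of the pivot together, so with only d=10 distinct keys quicksort finishes in O(n log d) expected time, which is effectively linear; counting sort runs in O(n + k) where k is the size of the key range (not the number of distinct values), so it is linear when the 10 values are integers drawn from a small known range


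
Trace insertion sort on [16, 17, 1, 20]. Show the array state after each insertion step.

First element 16 is already 'sorted'
Insert 17: shifted 0 elements -> [16, 17, 1, 20]
Insert 1: shifted 2 elements -> [1, 16, 17, 20]
Insert 20: shifted 0 elements -> [1, 16, 17, 20]


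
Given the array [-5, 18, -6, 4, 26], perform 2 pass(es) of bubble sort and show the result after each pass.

After pass 1: [-5, -6, 4, 18, 26] (2 swaps)
After pass 2: [-6, -5, 4, 18, 26] (1 swaps)
Total swaps: 3


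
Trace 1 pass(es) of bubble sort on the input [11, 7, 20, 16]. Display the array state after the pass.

After pass 1: [7, 11, 16, 20] (2 swaps)
Total swaps: 2


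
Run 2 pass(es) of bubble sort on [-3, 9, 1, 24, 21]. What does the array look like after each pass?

After pass 1: [-3, 1, 9, 21, 24] (2 swaps)
After pass 2: [-3, 1, 9, 21, 24] (0 swaps)
Total swaps: 2


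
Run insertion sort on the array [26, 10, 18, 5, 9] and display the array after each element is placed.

First element 26 is already 'sorted'
Insert 10: shifted 1 elements -> [10, 26, 18, 5, 9]
Insert 18: shifted 1 elements -> [10, 18, 26, 5, 9]
Insert 5: shifted 3 elements -> [5, 10, 18, 26, 9]
Insert 9: shifted 3 elements -> [5, 9, 10, 18, 26]


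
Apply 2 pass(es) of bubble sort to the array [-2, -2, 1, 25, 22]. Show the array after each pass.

After pass 1: [-2, -2, 1, 22, 25] (1 swaps)
After pass 2: [-2, -2, 1, 22, 25] (0 swaps)
Total swaps: 1


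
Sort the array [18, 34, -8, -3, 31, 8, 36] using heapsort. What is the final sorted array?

Build heap: [36, 34, 18, -3, 31, 8, -8]
Extract 36: [34, 31, 18, -3, -8, 8, 36]
Extract 34: [31, 8, 18, -3, -8, 34, 36]
Extract 31: [18, 8, -8, -3, 31, 34, 36]
Extract 18: [8, -3, -8, 18, 31, 34, 36]
Extract 8: [-3, -8, 8, 18, 31, 34, 36]
Extract -3: [-8, -3, 8, 18, 31, 34, 36]


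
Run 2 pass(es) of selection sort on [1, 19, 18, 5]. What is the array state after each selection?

Pass 1: Select minimum 1 at index 0, swap -> [1, 19, 18, 5]
Pass 2: Select minimum 5 at index 3, swap -> [1, 5, 18, 19]


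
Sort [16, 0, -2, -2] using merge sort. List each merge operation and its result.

Divide and conquer:
  Merge [16] + [0] -> [0, 16]
  Merge [-2] + [-2] -> [-2, -2]
  Merge [0, 16] + [-2, -2] -> [-2, -2, 0, 16]


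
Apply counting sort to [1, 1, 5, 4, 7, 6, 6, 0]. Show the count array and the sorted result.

Count array: [1, 2, 0, 0, 1, 1, 2, 1]
(count[i] = number of elements equal to i)
Cumulative count: [1, 3, 3, 3, 4, 5, 7, 8]
Sorted: [0, 1, 1, 4, 5, 6, 6, 7]


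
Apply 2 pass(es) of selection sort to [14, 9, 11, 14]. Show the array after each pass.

Pass 1: Select minimum 9 at index 1, swap -> [9, 14, 11, 14]
Pass 2: Select minimum 11 at index 2, swap -> [9, 11, 14, 14]


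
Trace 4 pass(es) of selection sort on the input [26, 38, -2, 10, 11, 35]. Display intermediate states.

Pass 1: Select minimum -2 at index 2, swap -> [-2, 38, 26, 10, 11, 35]
Pass 2: Select minimum 10 at index 3, swap -> [-2, 10, 26, 38, 11, 35]
Pass 3: Select minimum 11 at index 4, swap -> [-2, 10, 11, 38, 26, 35]
Pass 4: Select minimum 26 at index 4, swap -> [-2, 10, 11, 26, 38, 35]


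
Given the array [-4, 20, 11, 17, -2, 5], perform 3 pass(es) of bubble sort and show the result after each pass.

After pass 1: [-4, 11, 17, -2, 5, 20] (4 swaps)
After pass 2: [-4, 11, -2, 5, 17, 20] (2 swaps)
After pass 3: [-4, -2, 5, 11, 17, 20] (2 swaps)
Total swaps: 8


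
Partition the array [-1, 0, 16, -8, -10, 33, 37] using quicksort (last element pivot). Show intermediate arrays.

Partition 1: pivot=37 at index 6 -> [-1, 0, 16, -8, -10, 33, 37]
Partition 2: pivot=33 at index 5 -> [-1, 0, 16, -8, -10, 33, 37]
Partition 3: pivot=-10 at index 0 -> [-10, 0, 16, -8, -1, 33, 37]
Partition 4: pivot=-1 at index 2 -> [-10, -8, -1, 0, 16, 33, 37]
Partition 5: pivot=16 at index 4 -> [-10, -8, -1, 0, 16, 33, 37]


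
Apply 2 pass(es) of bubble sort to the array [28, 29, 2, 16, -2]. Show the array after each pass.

After pass 1: [28, 2, 16, -2, 29] (3 swaps)
After pass 2: [2, 16, -2, 28, 29] (3 swaps)
Total swaps: 6


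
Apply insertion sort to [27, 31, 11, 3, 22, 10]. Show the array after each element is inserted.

First element 27 is already 'sorted'
Insert 31: shifted 0 elements -> [27, 31, 11, 3, 22, 10]
Insert 11: shifted 2 elements -> [11, 27, 31, 3, 22, 10]
Insert 3: shifted 3 elements -> [3, 11, 27, 31, 22, 10]
Insert 22: shifted 2 elements -> [3, 11, 22, 27, 31, 10]
Insert 10: shifted 4 elements -> [3, 10, 11, 22, 27, 31]


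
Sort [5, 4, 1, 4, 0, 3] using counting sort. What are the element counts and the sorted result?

Count array: [1, 1, 0, 1, 2, 1]
(count[i] = number of elements equal to i)
Cumulative count: [1, 2, 2, 3, 5, 6]
Sorted: [0, 1, 3, 4, 4, 5]


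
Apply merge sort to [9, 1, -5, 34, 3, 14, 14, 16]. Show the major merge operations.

Divide and conquer:
  Merge [9] + [1] -> [1, 9]
  Merge [-5] + [34] -> [-5, 34]
  Merge [1, 9] + [-5, 34] -> [-5, 1, 9, 34]
  Merge [3] + [14] -> [3, 14]
  Merge [14] + [16] -> [14, 16]
  Merge [3, 14] + [14, 16] -> [3, 14, 14, 16]
  Merge [-5, 1, 9, 34] + [3, 14, 14, 16] -> [-5, 1, 3, 9, 14, 14, 16, 34]


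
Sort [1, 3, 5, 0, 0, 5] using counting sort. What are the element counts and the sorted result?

Count array: [2, 1, 0, 1, 0, 2]
(count[i] = number of elements equal to i)
Cumulative count: [2, 3, 3, 4, 4, 6]
Sorted: [0, 0, 1, 3, 5, 5]


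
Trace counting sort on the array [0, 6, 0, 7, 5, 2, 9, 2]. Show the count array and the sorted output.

Count array: [2, 0, 2, 0, 0, 1, 1, 1, 0, 1]
(count[i] = number of elements equal to i)
Cumulative count: [2, 2, 4, 4, 4, 5, 6, 7, 7, 8]
Sorted: [0, 0, 2, 2, 5, 6, 7, 9]


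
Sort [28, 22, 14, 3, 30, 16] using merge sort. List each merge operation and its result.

Divide and conquer:
  Merge [22] + [14] -> [14, 22]
  Merge [28] + [14, 22] -> [14, 22, 28]
  Merge [30] + [16] -> [16, 30]
  Merge [3] + [16, 30] -> [3, 16, 30]
  Merge [14, 22, 28] + [3, 16, 30] -> [3, 14, 16, 22, 28, 30]


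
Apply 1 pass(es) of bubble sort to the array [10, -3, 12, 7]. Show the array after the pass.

After pass 1: [-3, 10, 7, 12] (2 swaps)
Total swaps: 2


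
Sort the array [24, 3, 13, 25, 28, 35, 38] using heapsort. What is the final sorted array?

Build heap: [38, 28, 35, 25, 3, 24, 13]
Extract 38: [35, 28, 24, 25, 3, 13, 38]
Extract 35: [28, 25, 24, 13, 3, 35, 38]
Extract 28: [25, 13, 24, 3, 28, 35, 38]
Extract 25: [24, 13, 3, 25, 28, 35, 38]
Extract 24: [13, 3, 24, 25, 28, 35, 38]
Extract 13: [3, 13, 24, 25, 28, 35, 38]


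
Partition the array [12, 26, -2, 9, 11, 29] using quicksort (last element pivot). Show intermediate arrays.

Partition 1: pivot=29 at index 5 -> [12, 26, -2, 9, 11, 29]
Partition 2: pivot=11 at index 2 -> [-2, 9, 11, 26, 12, 29]
Partition 3: pivot=9 at index 1 -> [-2, 9, 11, 26, 12, 29]
Partition 4: pivot=12 at index 3 -> [-2, 9, 11, 12, 26, 29]


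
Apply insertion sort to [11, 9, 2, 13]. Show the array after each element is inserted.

First element 11 is already 'sorted'
Insert 9: shifted 1 elements -> [9, 11, 2, 13]
Insert 2: shifted 2 elements -> [2, 9, 11, 13]
Insert 13: shifted 0 elements -> [2, 9, 11, 13]


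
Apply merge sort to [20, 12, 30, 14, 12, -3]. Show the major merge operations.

Divide and conquer:
  Merge [12] + [30] -> [12, 30]
  Merge [20] + [12, 30] -> [12, 20, 30]
  Merge [12] + [-3] -> [-3, 12]
  Merge [14] + [-3, 12] -> [-3, 12, 14]
  Merge [12, 20, 30] + [-3, 12, 14] -> [-3, 12, 12, 14, 20, 30]


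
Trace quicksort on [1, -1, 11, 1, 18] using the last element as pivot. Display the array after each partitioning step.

Partition 1: pivot=18 at index 4 -> [1, -1, 11, 1, 18]
Partition 2: pivot=1 at index 2 -> [1, -1, 1, 11, 18]
Partition 3: pivot=-1 at index 0 -> [-1, 1, 1, 11, 18]


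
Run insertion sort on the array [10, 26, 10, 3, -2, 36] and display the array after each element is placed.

First element 10 is already 'sorted'
Insert 26: shifted 0 elements -> [10, 26, 10, 3, -2, 36]
Insert 10: shifted 1 elements -> [10, 10, 26, 3, -2, 36]
Insert 3: shifted 3 elements -> [3, 10, 10, 26, -2, 36]
Insert -2: shifted 4 elements -> [-2, 3, 10, 10, 26, 36]
Insert 36: shifted 0 elements -> [-2, 3, 10, 10, 26, 36]


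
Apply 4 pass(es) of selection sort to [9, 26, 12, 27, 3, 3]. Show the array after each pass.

Pass 1: Select minimum 3 at index 4, swap -> [3, 26, 12, 27, 9, 3]
Pass 2: Select minimum 3 at index 5, swap -> [3, 3, 12, 27, 9, 26]
Pass 3: Select minimum 9 at index 4, swap -> [3, 3, 9, 27, 12, 26]
Pass 4: Select minimum 12 at index 4, swap -> [3, 3, 9, 12, 27, 26]


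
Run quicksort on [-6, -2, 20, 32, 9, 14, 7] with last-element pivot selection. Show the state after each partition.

Partition 1: pivot=7 at index 2 -> [-6, -2, 7, 32, 9, 14, 20]
Partition 2: pivot=-2 at index 1 -> [-6, -2, 7, 32, 9, 14, 20]
Partition 3: pivot=20 at index 5 -> [-6, -2, 7, 9, 14, 20, 32]
Partition 4: pivot=14 at index 4 -> [-6, -2, 7, 9, 14, 20, 32]


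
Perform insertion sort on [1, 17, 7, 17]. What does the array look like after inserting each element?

First element 1 is already 'sorted'
Insert 17: shifted 0 elements -> [1, 17, 7, 17]
Insert 7: shifted 1 elements -> [1, 7, 17, 17]
Insert 17: shifted 0 elements -> [1, 7, 17, 17]


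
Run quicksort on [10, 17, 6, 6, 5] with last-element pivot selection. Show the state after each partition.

Partition 1: pivot=5 at index 0 -> [5, 17, 6, 6, 10]
Partition 2: pivot=10 at index 3 -> [5, 6, 6, 10, 17]
Partition 3: pivot=6 at index 2 -> [5, 6, 6, 10, 17]


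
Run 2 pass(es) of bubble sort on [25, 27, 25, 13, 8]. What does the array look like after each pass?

After pass 1: [25, 25, 13, 8, 27] (3 swaps)
After pass 2: [25, 13, 8, 25, 27] (2 swaps)
Total swaps: 5


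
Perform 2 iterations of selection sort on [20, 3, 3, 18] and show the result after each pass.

Pass 1: Select minimum 3 at index 1, swap -> [3, 20, 3, 18]
Pass 2: Select minimum 3 at index 2, swap -> [3, 3, 20, 18]


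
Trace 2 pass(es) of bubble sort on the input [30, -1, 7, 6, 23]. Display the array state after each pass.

After pass 1: [-1, 7, 6, 23, 30] (4 swaps)
After pass 2: [-1, 6, 7, 23, 30] (1 swaps)
Total swaps: 5


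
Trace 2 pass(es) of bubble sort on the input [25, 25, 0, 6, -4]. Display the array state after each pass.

After pass 1: [25, 0, 6, -4, 25] (3 swaps)
After pass 2: [0, 6, -4, 25, 25] (3 swaps)
Total swaps: 6


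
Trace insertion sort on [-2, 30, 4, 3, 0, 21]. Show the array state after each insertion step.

First element -2 is already 'sorted'
Insert 30: shifted 0 elements -> [-2, 30, 4, 3, 0, 21]
Insert 4: shifted 1 elements -> [-2, 4, 30, 3, 0, 21]
Insert 3: shifted 2 elements -> [-2, 3, 4, 30, 0, 21]
Insert 0: shifted 3 elements -> [-2, 0, 3, 4, 30, 21]
Insert 21: shifted 1 elements -> [-2, 0, 3, 4, 21, 30]


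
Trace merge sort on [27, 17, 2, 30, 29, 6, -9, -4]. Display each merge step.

Divide and conquer:
  Merge [27] + [17] -> [17, 27]
  Merge [2] + [30] -> [2, 30]
  Merge [17, 27] + [2, 30] -> [2, 17, 27, 30]
  Merge [29] + [6] -> [6, 29]
  Merge [-9] + [-4] -> [-9, -4]
  Merge [6, 29] + [-9, -4] -> [-9, -4, 6, 29]
  Merge [2, 17, 27, 30] + [-9, -4, 6, 29] -> [-9, -4, 2, 6, 17, 27, 29, 30]


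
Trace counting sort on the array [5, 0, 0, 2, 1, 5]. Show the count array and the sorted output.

Count array: [2, 1, 1, 0, 0, 2]
(count[i] = number of elements equal to i)
Cumulative count: [2, 3, 4, 4, 4, 6]
Sorted: [0, 0, 1, 2, 5, 5]


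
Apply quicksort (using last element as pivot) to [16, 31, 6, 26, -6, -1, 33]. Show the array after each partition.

Partition 1: pivot=33 at index 6 -> [16, 31, 6, 26, -6, -1, 33]
Partition 2: pivot=-1 at index 1 -> [-6, -1, 6, 26, 16, 31, 33]
Partition 3: pivot=31 at index 5 -> [-6, -1, 6, 26, 16, 31, 33]
Partition 4: pivot=16 at index 3 -> [-6, -1, 6, 16, 26, 31, 33]


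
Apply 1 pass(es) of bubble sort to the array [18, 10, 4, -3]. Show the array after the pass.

After pass 1: [10, 4, -3, 18] (3 swaps)
Total swaps: 3


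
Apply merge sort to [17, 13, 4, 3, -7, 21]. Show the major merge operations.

Divide and conquer:
  Merge [13] + [4] -> [4, 13]
  Merge [17] + [4, 13] -> [4, 13, 17]
  Merge [-7] + [21] -> [-7, 21]
  Merge [3] + [-7, 21] -> [-7, 3, 21]
  Merge [4, 13, 17] + [-7, 3, 21] -> [-7, 3, 4, 13, 17, 21]


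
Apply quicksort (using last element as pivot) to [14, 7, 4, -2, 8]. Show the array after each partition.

Partition 1: pivot=8 at index 3 -> [7, 4, -2, 8, 14]
Partition 2: pivot=-2 at index 0 -> [-2, 4, 7, 8, 14]
Partition 3: pivot=7 at index 2 -> [-2, 4, 7, 8, 14]


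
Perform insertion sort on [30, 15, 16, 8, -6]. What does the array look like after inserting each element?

First element 30 is already 'sorted'
Insert 15: shifted 1 elements -> [15, 30, 16, 8, -6]
Insert 16: shifted 1 elements -> [15, 16, 30, 8, -6]
Insert 8: shifted 3 elements -> [8, 15, 16, 30, -6]
Insert -6: shifted 4 elements -> [-6, 8, 15, 16, 30]


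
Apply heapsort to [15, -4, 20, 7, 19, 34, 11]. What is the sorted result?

Build heap: [34, 19, 20, 7, -4, 15, 11]
Extract 34: [20, 19, 15, 7, -4, 11, 34]
Extract 20: [19, 11, 15, 7, -4, 20, 34]
Extract 19: [15, 11, -4, 7, 19, 20, 34]
Extract 15: [11, 7, -4, 15, 19, 20, 34]
Extract 11: [7, -4, 11, 15, 19, 20, 34]
Extract 7: [-4, 7, 11, 15, 19, 20, 34]


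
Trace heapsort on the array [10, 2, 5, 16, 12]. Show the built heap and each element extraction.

Build heap: [16, 12, 5, 2, 10]
Extract 16: [12, 10, 5, 2, 16]
Extract 12: [10, 2, 5, 12, 16]
Extract 10: [5, 2, 10, 12, 16]
Extract 5: [2, 5, 10, 12, 16]


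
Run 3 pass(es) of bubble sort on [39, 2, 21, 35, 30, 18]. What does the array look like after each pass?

After pass 1: [2, 21, 35, 30, 18, 39] (5 swaps)
After pass 2: [2, 21, 30, 18, 35, 39] (2 swaps)
After pass 3: [2, 21, 18, 30, 35, 39] (1 swaps)
Total swaps: 8


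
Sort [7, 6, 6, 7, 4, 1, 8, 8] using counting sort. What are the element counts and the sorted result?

Count array: [0, 1, 0, 0, 1, 0, 2, 2, 2]
(count[i] = number of elements equal to i)
Cumulative count: [0, 1, 1, 1, 2, 2, 4, 6, 8]
Sorted: [1, 4, 6, 6, 7, 7, 8, 8]


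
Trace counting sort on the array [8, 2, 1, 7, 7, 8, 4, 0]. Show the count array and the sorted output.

Count array: [1, 1, 1, 0, 1, 0, 0, 2, 2]
(count[i] = number of elements equal to i)
Cumulative count: [1, 2, 3, 3, 4, 4, 4, 6, 8]
Sorted: [0, 1, 2, 4, 7, 7, 8, 8]


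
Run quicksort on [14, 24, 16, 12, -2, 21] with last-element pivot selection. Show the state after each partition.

Partition 1: pivot=21 at index 4 -> [14, 16, 12, -2, 21, 24]
Partition 2: pivot=-2 at index 0 -> [-2, 16, 12, 14, 21, 24]
Partition 3: pivot=14 at index 2 -> [-2, 12, 14, 16, 21, 24]


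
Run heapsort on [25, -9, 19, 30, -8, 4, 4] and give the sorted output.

Build heap: [30, 25, 19, -9, -8, 4, 4]
Extract 30: [25, 4, 19, -9, -8, 4, 30]
Extract 25: [19, 4, 4, -9, -8, 25, 30]
Extract 19: [4, -8, 4, -9, 19, 25, 30]
Extract 4: [4, -8, -9, 4, 19, 25, 30]
Extract 4: [-8, -9, 4, 4, 19, 25, 30]
Extract -8: [-9, -8, 4, 4, 19, 25, 30]


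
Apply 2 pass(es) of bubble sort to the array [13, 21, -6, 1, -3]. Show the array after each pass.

After pass 1: [13, -6, 1, -3, 21] (3 swaps)
After pass 2: [-6, 1, -3, 13, 21] (3 swaps)
Total swaps: 6


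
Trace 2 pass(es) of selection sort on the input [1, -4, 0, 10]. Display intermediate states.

Pass 1: Select minimum -4 at index 1, swap -> [-4, 1, 0, 10]
Pass 2: Select minimum 0 at index 2, swap -> [-4, 0, 1, 10]


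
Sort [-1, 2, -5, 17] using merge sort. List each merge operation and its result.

Divide and conquer:
  Merge [-1] + [2] -> [-1, 2]
  Merge [-5] + [17] -> [-5, 17]
  Merge [-1, 2] + [-5, 17] -> [-5, -1, 2, 17]


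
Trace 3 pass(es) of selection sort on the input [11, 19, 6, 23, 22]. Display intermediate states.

Pass 1: Select minimum 6 at index 2, swap -> [6, 19, 11, 23, 22]
Pass 2: Select minimum 11 at index 2, swap -> [6, 11, 19, 23, 22]
Pass 3: Select minimum 19 at index 2, swap -> [6, 11, 19, 23, 22]


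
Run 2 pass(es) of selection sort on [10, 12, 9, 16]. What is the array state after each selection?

Pass 1: Select minimum 9 at index 2, swap -> [9, 12, 10, 16]
Pass 2: Select minimum 10 at index 2, swap -> [9, 10, 12, 16]


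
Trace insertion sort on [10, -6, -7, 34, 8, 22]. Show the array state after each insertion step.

First element 10 is already 'sorted'
Insert -6: shifted 1 elements -> [-6, 10, -7, 34, 8, 22]
Insert -7: shifted 2 elements -> [-7, -6, 10, 34, 8, 22]
Insert 34: shifted 0 elements -> [-7, -6, 10, 34, 8, 22]
Insert 8: shifted 2 elements -> [-7, -6, 8, 10, 34, 22]
Insert 22: shifted 1 elements -> [-7, -6, 8, 10, 22, 34]


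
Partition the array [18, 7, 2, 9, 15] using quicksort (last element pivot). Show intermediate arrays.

Partition 1: pivot=15 at index 3 -> [7, 2, 9, 15, 18]
Partition 2: pivot=9 at index 2 -> [7, 2, 9, 15, 18]
Partition 3: pivot=2 at index 0 -> [2, 7, 9, 15, 18]


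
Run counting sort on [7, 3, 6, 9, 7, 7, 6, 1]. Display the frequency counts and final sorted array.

Count array: [0, 1, 0, 1, 0, 0, 2, 3, 0, 1]
(count[i] = number of elements equal to i)
Cumulative count: [0, 1, 1, 2, 2, 2, 4, 7, 7, 8]
Sorted: [1, 3, 6, 6, 7, 7, 7, 9]


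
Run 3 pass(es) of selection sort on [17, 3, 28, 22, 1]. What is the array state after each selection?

Pass 1: Select minimum 1 at index 4, swap -> [1, 3, 28, 22, 17]
Pass 2: Select minimum 3 at index 1, swap -> [1, 3, 28, 22, 17]
Pass 3: Select minimum 17 at index 4, swap -> [1, 3, 17, 22, 28]


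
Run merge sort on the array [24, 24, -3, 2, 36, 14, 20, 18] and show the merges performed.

Divide and conquer:
  Merge [24] + [24] -> [24, 24]
  Merge [-3] + [2] -> [-3, 2]
  Merge [24, 24] + [-3, 2] -> [-3, 2, 24, 24]
  Merge [36] + [14] -> [14, 36]
  Merge [20] + [18] -> [18, 20]
  Merge [14, 36] + [18, 20] -> [14, 18, 20, 36]
  Merge [-3, 2, 24, 24] + [14, 18, 20, 36] -> [-3, 2, 14, 18, 20, 24, 24, 36]


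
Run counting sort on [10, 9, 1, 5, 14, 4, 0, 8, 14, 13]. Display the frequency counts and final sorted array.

Count array: [1, 1, 0, 0, 1, 1, 0, 0, 1, 1, 1, 0, 0, 1, 2]
(count[i] = number of elements equal to i)
Cumulative count: [1, 2, 2, 2, 3, 4, 4, 4, 5, 6, 7, 7, 7, 8, 10]
Sorted: [0, 1, 4, 5, 8, 9, 10, 13, 14, 14]


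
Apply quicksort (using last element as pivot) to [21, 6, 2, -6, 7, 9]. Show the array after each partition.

Partition 1: pivot=9 at index 4 -> [6, 2, -6, 7, 9, 21]
Partition 2: pivot=7 at index 3 -> [6, 2, -6, 7, 9, 21]
Partition 3: pivot=-6 at index 0 -> [-6, 2, 6, 7, 9, 21]
Partition 4: pivot=6 at index 2 -> [-6, 2, 6, 7, 9, 21]


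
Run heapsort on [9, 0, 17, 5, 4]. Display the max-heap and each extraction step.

Build heap: [17, 5, 9, 0, 4]
Extract 17: [9, 5, 4, 0, 17]
Extract 9: [5, 0, 4, 9, 17]
Extract 5: [4, 0, 5, 9, 17]
Extract 4: [0, 4, 5, 9, 17]


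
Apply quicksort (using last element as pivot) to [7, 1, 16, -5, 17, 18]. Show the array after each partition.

Partition 1: pivot=18 at index 5 -> [7, 1, 16, -5, 17, 18]
Partition 2: pivot=17 at index 4 -> [7, 1, 16, -5, 17, 18]
Partition 3: pivot=-5 at index 0 -> [-5, 1, 16, 7, 17, 18]
Partition 4: pivot=7 at index 2 -> [-5, 1, 7, 16, 17, 18]


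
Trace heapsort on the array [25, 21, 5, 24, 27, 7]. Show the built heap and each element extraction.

Build heap: [27, 25, 7, 24, 21, 5]
Extract 27: [25, 24, 7, 5, 21, 27]
Extract 25: [24, 21, 7, 5, 25, 27]
Extract 24: [21, 5, 7, 24, 25, 27]
Extract 21: [7, 5, 21, 24, 25, 27]
Extract 7: [5, 7, 21, 24, 25, 27]


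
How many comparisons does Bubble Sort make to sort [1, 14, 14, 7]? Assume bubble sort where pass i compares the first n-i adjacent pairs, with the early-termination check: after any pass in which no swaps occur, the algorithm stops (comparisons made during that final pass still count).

Pass 1: compare adjacent pairs (0,1)..(2,3) = 3 comparison(s), 1 swap(s) -> [1, 14, 7, 14]
Pass 2: compare adjacent pairs (0,1)..(1,2) = 2 comparison(s), 1 swap(s) -> [1, 7, 14, 14]
Pass 3: compare adjacent pairs (0,1)..(0,1) = 1 comparison(s), 0 swap(s) -> [1, 7, 14, 14]
No swaps in this pass, so bubble sort stops here.
Total comparisons: 3 + 2 + 1 = 6


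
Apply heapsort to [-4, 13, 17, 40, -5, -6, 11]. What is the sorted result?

Build heap: [40, 13, 17, -4, -5, -6, 11]
Extract 40: [17, 13, 11, -4, -5, -6, 40]
Extract 17: [13, -4, 11, -6, -5, 17, 40]
Extract 13: [11, -4, -5, -6, 13, 17, 40]
Extract 11: [-4, -6, -5, 11, 13, 17, 40]
Extract -4: [-5, -6, -4, 11, 13, 17, 40]
Extract -5: [-6, -5, -4, 11, 13, 17, 40]


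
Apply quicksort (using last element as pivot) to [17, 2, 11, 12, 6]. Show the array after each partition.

Partition 1: pivot=6 at index 1 -> [2, 6, 11, 12, 17]
Partition 2: pivot=17 at index 4 -> [2, 6, 11, 12, 17]
Partition 3: pivot=12 at index 3 -> [2, 6, 11, 12, 17]


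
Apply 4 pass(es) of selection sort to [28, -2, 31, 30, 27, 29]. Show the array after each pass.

Pass 1: Select minimum -2 at index 1, swap -> [-2, 28, 31, 30, 27, 29]
Pass 2: Select minimum 27 at index 4, swap -> [-2, 27, 31, 30, 28, 29]
Pass 3: Select minimum 28 at index 4, swap -> [-2, 27, 28, 30, 31, 29]
Pass 4: Select minimum 29 at index 5, swap -> [-2, 27, 28, 29, 31, 30]


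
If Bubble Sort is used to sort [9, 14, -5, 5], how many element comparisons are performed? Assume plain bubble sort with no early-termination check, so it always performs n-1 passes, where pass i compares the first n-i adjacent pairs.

Pass 1: compare adjacent pairs (0,1)..(2,3) = 3 comparison(s), 2 swap(s) -> [9, -5, 5, 14]
Pass 2: compare adjacent pairs (0,1)..(1,2) = 2 comparison(s), 2 swap(s) -> [-5, 5, 9, 14]
Pass 3: compare adjacent pairs (0,1)..(0,1) = 1 comparison(s), 0 swap(s) -> [-5, 5, 9, 14]
Total comparisons: 3 + 2 + 1 = 6


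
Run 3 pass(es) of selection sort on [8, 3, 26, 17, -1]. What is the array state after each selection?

Pass 1: Select minimum -1 at index 4, swap -> [-1, 3, 26, 17, 8]
Pass 2: Select minimum 3 at index 1, swap -> [-1, 3, 26, 17, 8]
Pass 3: Select minimum 8 at index 4, swap -> [-1, 3, 8, 17, 26]


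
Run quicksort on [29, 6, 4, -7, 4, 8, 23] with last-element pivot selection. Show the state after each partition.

Partition 1: pivot=23 at index 5 -> [6, 4, -7, 4, 8, 23, 29]
Partition 2: pivot=8 at index 4 -> [6, 4, -7, 4, 8, 23, 29]
Partition 3: pivot=4 at index 2 -> [4, -7, 4, 6, 8, 23, 29]
Partition 4: pivot=-7 at index 0 -> [-7, 4, 4, 6, 8, 23, 29]


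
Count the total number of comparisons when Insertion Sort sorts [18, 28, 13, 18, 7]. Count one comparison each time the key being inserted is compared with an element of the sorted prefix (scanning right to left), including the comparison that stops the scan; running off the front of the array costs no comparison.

Insert 28: 18 <= 28 (stop) = 1 comparison(s) -> [18, 28, 13, 18, 7]
Insert 13: 28 > 13 (shift), 18 > 13 (shift), reached front = 2 comparison(s) -> [13, 18, 28, 18, 7]
Insert 18: 28 > 18 (shift), 18 <= 18 (stop) = 2 comparison(s) -> [13, 18, 18, 28, 7]
Insert 7: 28 > 7 (shift), 18 > 7 (shift), 18 > 7 (shift), 13 > 7 (shift), reached front = 4 comparison(s) -> [7, 13, 18, 18, 28]
Total comparisons: 1 + 2 + 2 + 4 = 9


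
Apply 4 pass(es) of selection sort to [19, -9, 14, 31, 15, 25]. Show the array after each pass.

Pass 1: Select minimum -9 at index 1, swap -> [-9, 19, 14, 31, 15, 25]
Pass 2: Select minimum 14 at index 2, swap -> [-9, 14, 19, 31, 15, 25]
Pass 3: Select minimum 15 at index 4, swap -> [-9, 14, 15, 31, 19, 25]
Pass 4: Select minimum 19 at index 4, swap -> [-9, 14, 15, 19, 31, 25]


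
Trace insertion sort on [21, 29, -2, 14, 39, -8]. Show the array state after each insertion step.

First element 21 is already 'sorted'
Insert 29: shifted 0 elements -> [21, 29, -2, 14, 39, -8]
Insert -2: shifted 2 elements -> [-2, 21, 29, 14, 39, -8]
Insert 14: shifted 2 elements -> [-2, 14, 21, 29, 39, -8]
Insert 39: shifted 0 elements -> [-2, 14, 21, 29, 39, -8]
Insert -8: shifted 5 elements -> [-8, -2, 14, 21, 29, 39]


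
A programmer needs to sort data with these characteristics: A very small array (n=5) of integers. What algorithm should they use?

Best choice: Insertion sort
Reason: For tiny inputs the O(n^2) overhead is negligible and insertion sort has minimal constant factors


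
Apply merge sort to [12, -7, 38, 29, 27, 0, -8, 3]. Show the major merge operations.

Divide and conquer:
  Merge [12] + [-7] -> [-7, 12]
  Merge [38] + [29] -> [29, 38]
  Merge [-7, 12] + [29, 38] -> [-7, 12, 29, 38]
  Merge [27] + [0] -> [0, 27]
  Merge [-8] + [3] -> [-8, 3]
  Merge [0, 27] + [-8, 3] -> [-8, 0, 3, 27]
  Merge [-7, 12, 29, 38] + [-8, 0, 3, 27] -> [-8, -7, 0, 3, 12, 27, 29, 38]


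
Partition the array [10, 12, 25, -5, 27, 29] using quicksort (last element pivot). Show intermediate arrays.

Partition 1: pivot=29 at index 5 -> [10, 12, 25, -5, 27, 29]
Partition 2: pivot=27 at index 4 -> [10, 12, 25, -5, 27, 29]
Partition 3: pivot=-5 at index 0 -> [-5, 12, 25, 10, 27, 29]
Partition 4: pivot=10 at index 1 -> [-5, 10, 25, 12, 27, 29]
Partition 5: pivot=12 at index 2 -> [-5, 10, 12, 25, 27, 29]
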